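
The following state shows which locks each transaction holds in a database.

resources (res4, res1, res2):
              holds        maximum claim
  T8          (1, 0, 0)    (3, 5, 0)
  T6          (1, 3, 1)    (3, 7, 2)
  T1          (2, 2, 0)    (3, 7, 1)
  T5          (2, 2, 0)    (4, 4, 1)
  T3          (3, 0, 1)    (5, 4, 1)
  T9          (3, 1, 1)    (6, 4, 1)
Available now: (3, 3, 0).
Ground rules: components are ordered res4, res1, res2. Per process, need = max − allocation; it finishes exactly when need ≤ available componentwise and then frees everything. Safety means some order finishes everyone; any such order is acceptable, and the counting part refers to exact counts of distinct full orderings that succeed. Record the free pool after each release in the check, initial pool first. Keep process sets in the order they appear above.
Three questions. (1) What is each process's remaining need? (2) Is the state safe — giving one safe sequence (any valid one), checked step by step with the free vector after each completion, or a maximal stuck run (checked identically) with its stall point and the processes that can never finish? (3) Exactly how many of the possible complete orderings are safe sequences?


(1) Remaining need (order res4, res1, res2):
  T8: (2, 5, 0)
  T6: (2, 4, 1)
  T1: (1, 5, 1)
  T5: (2, 2, 1)
  T3: (2, 4, 0)
  T9: (3, 3, 0)
(2) SAFE, for example via the order T9, T6, T3, T1, T8, T5.
Key observation: at T9 the run first touches a limit — (3, 3, 0) against (3, 3, 0), exact on a resource it actually requests.
Step-by-step check:
  pool = (3, 3, 0)
  T9: need (3, 3, 0) fits (3, 3, 0); releases (3, 1, 1), pool now (6, 4, 1)
  T6: need (2, 4, 1) fits (6, 4, 1); releases (1, 3, 1), pool now (7, 7, 2)
  T3: need (2, 4, 0) fits (7, 7, 2); releases (3, 0, 1), pool now (10, 7, 3)
  T1: need (1, 5, 1) fits (10, 7, 3); releases (2, 2, 0), pool now (12, 9, 3)
  T8: need (2, 5, 0) fits (12, 9, 3); releases (1, 0, 0), pool now (13, 9, 3)
  T5: need (2, 2, 1) fits (13, 9, 3); releases (2, 2, 0), pool now (15, 11, 3)
(3) The exact count: 60 of the possible complete orderings are safe sequences.


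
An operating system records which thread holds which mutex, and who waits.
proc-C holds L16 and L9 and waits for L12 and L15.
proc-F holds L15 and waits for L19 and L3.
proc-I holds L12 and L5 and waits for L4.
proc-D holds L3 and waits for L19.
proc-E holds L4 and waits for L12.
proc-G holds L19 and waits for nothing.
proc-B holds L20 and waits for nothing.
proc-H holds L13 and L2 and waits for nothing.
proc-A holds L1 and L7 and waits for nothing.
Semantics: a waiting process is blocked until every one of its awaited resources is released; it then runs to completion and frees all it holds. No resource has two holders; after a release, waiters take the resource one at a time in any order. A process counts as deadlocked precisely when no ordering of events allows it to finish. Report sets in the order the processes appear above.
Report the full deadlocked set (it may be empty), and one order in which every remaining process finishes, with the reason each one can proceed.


Deadlocked set: proc-C, proc-I and proc-E.
Key observation: along proc-I -> proc-E -> proc-I, each member waits on what the next one holds — a deadlock; proc-C waits into the deadlock from upstream.
One completion order for the rest: proc-G, proc-A, proc-H, proc-B, proc-D, proc-F.
Walking it through:
  proc-G waits on nothing -> runs at once and releases L19
  proc-A waits on nothing -> runs at once and releases L1 and L7
  proc-H waits on nothing -> runs at once and releases L13 and L2
  proc-B waits on nothing -> runs at once and releases L20
  proc-D: everything it awaited (L19) is free; runs, freeing L3
  proc-F: everything it awaited (L19 and L3) is free; runs, freeing L15


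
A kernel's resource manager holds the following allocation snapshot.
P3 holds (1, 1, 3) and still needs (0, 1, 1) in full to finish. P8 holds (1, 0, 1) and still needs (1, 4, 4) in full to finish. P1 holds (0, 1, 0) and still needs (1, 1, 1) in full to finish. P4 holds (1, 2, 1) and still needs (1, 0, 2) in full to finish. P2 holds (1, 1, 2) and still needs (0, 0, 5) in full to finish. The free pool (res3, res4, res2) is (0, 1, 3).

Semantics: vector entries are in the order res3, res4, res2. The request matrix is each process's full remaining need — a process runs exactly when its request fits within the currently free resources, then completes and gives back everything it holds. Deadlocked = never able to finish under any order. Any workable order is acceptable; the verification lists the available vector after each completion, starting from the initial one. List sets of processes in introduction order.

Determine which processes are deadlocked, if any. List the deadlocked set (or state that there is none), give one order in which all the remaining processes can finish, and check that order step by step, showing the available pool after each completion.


Nothing here is deadlocked.
Key observation: no deadlock: P3 fits now, and the freed resources carry the rest through.
The rest can finish in the order P3, P4, P8, P2, P1. Walking it through:
  pool = (0, 1, 3)
  P3: need (0, 1, 1) fits (0, 1, 3); releases (1, 1, 3), pool now (1, 2, 6)
  P4: need (1, 0, 2) fits (1, 2, 6); releases (1, 2, 1), pool now (2, 4, 7)
  P8: need (1, 4, 4) fits (2, 4, 7); releases (1, 0, 1), pool now (3, 4, 8)
  P2: need (0, 0, 5) fits (3, 4, 8); releases (1, 1, 2), pool now (4, 5, 10)
  P1: need (1, 1, 1) fits (4, 5, 10); releases (0, 1, 0), pool now (4, 6, 10)


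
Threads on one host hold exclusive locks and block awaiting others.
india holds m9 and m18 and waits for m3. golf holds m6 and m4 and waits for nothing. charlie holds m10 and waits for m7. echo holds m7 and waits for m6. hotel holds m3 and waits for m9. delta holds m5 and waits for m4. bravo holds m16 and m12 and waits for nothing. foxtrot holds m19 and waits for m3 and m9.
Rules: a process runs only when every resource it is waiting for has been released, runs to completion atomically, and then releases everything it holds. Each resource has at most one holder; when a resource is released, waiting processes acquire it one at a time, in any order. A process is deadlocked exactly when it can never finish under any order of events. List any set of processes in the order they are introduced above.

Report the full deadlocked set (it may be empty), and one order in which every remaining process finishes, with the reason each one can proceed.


The deadlocked set is india, hotel and foxtrot.
Key observation: india -> hotel -> india is a circular wait — nothing in it can go first; foxtrot waits into the deadlock from upstream.
A valid finishing order for the others: golf, echo, delta, bravo, charlie.
Verifying each step:
  golf: no waits; runs immediately, freeing m6 and m4
  echo: everything it awaited (m6) is free; runs, freeing m7
  delta: everything it awaited (m4) is free; runs, freeing m5
  bravo: no waits; runs immediately, freeing m16 and m12
  charlie: everything it awaited (m7) is free; runs, freeing m10


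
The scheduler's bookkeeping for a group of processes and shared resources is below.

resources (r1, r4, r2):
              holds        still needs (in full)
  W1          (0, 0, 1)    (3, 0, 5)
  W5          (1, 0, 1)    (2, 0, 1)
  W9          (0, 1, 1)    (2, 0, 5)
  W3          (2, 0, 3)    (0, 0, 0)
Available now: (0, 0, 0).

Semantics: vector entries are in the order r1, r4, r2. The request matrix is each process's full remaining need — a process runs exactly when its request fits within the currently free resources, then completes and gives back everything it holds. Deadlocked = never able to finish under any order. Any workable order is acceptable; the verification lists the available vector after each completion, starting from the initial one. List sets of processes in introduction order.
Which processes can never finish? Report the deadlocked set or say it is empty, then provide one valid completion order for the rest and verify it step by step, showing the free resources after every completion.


Deadlocked: W1 and W9.
Key observation: r2 is the bottleneck — with W3, W5 done the pool holds (3, 0, 4), short of every remaining need.
One completion order for the rest: W3, W5. Verifying each step:
  pool = (0, 0, 0)
  run W3 (needs (0, 0, 0), free (0, 0, 0)); after release of (2, 0, 3) the pool is (2, 0, 3)
  run W5 (needs (2, 0, 1), free (2, 0, 3)); after release of (1, 0, 1) the pool is (3, 0, 4)
None of the blocked processes ever fits:
  blocked: W1 wants (3, 0, 5), pool (3, 0, 4) — not enough r2
  blocked: W9 wants (2, 0, 5), pool (3, 0, 4) — not enough r2


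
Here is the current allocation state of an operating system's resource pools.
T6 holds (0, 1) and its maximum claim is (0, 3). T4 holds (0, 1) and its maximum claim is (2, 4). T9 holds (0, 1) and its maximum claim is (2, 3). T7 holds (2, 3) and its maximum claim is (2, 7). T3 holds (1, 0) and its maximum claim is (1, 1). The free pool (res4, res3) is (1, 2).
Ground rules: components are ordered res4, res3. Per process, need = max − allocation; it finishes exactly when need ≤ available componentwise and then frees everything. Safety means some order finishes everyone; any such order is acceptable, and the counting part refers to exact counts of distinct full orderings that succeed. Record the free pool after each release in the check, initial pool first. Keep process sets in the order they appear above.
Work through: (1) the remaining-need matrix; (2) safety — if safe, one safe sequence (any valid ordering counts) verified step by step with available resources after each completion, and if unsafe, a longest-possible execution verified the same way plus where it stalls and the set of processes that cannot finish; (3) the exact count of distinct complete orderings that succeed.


(1) Need matrix, components ordered res4, res3:
  T6: (0, 2)
  T4: (2, 3)
  T9: (2, 2)
  T7: (0, 4)
  T3: (0, 1)
(2) SAFE, for example via the order T3, T6, T4, T9, T7.
Key observation: at T6 the run first touches a limit — (0, 2) against (2, 2), exact on a resource it actually requests.
Walking it through:
  pool = (1, 2)
  run T3 (needs (0, 1), free (1, 2)); after release of (1, 0) the pool is (2, 2)
  run T6 (needs (0, 2), free (2, 2)); after release of (0, 1) the pool is (2, 3)
  run T4 (needs (2, 3), free (2, 3)); after release of (0, 1) the pool is (2, 4)
  run T9 (needs (2, 2), free (2, 4)); after release of (0, 1) the pool is (2, 5)
  run T7 (needs (0, 4), free (2, 5)); after release of (2, 3) the pool is (4, 8)
(3) Exactly 12 of the possible complete orderings are safe sequences.


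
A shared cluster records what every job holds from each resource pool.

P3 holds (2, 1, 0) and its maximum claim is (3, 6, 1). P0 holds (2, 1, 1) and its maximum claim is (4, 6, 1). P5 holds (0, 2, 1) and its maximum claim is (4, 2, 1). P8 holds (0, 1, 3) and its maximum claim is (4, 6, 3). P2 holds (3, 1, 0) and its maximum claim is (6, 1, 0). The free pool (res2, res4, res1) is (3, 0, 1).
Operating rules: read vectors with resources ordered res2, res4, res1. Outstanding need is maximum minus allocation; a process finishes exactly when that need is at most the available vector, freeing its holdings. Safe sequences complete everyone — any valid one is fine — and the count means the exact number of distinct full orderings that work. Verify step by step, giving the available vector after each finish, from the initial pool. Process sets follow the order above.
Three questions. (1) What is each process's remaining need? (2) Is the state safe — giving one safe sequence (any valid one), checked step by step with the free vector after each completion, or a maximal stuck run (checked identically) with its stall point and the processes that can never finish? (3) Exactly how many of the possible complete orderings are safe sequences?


(1) Need matrix, components ordered res2, res4, res1:
  P3: (1, 5, 1)
  P0: (2, 5, 0)
  P5: (4, 0, 0)
  P8: (4, 5, 0)
  P2: (3, 0, 0)
(2) UNSAFE.
Key observation: after P2, P5 complete, (6, 3, 2) is the best the pool ever gets, yet each leftover process wants more res4.
The run P2, P5 cannot be extended any further. Check, step by step:
  pool = (3, 0, 1)
  P2: need (3, 0, 0) fits (3, 0, 1); releases (3, 1, 0), pool now (6, 1, 1)
  P5: need (4, 0, 0) fits (6, 1, 1); releases (0, 2, 1), pool now (6, 3, 2)
  P3 still needs (1, 5, 1) but only (6, 3, 2) is free — short on res4
  P0 still needs (2, 5, 0) but only (6, 3, 2) is free — short on res4
  P8 still needs (4, 5, 0) but only (6, 3, 2) is free — short on res4
Processes that can never finish: P3, P0 and P8.
(3) Exactly 0 of the possible complete orderings are safe sequences.


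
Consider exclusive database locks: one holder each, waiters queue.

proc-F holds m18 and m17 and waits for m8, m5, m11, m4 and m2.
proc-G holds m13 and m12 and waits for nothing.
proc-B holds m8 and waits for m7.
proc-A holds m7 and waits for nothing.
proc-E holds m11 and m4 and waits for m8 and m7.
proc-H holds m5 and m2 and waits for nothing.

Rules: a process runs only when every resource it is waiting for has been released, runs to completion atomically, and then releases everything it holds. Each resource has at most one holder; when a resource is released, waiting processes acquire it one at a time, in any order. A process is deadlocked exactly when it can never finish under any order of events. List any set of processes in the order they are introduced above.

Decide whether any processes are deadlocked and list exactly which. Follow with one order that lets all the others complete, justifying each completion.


Nothing here is deadlocked.
Key observation: all waits point, directly or indirectly, at processes that can finish, so nothing is permanently blocked.
One completion order for the rest: proc-A, proc-H, proc-B, proc-G, proc-E, proc-F.
Verifying each step:
  run proc-A (it waits on nothing); releases m7
  run proc-H (it waits on nothing); releases m5 and m2
  run proc-B (all its waits — m7 — are resolved); releases m8
  run proc-G (it waits on nothing); releases m13 and m12
  run proc-E (all its waits — m8 and m7 — are resolved); releases m11 and m4
  run proc-F (all its waits — m8, m5, m11, m4 and m2 — are resolved); releases m18 and m17


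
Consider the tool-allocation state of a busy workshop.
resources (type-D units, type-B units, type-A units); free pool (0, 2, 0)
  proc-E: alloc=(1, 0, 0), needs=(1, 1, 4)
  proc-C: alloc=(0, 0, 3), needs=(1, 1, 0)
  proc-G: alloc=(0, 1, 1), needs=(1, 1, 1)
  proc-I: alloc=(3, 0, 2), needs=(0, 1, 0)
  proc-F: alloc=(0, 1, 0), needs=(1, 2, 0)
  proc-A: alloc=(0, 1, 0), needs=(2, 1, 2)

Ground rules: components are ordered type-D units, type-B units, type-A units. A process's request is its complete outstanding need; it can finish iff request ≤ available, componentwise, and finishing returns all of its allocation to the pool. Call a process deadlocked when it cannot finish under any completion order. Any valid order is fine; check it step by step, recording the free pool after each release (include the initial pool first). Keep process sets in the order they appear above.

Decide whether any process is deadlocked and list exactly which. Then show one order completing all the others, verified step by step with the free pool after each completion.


Nothing here is deadlocked.
Key observation: no deadlock: proc-I fits now, and the freed resources carry the rest through.
One completion order for the rest: proc-I, proc-C, proc-E, proc-F, proc-A, proc-G. Step-by-step check:
  pool = (0, 2, 0)
  proc-I needs (0, 1, 0) <= (0, 2, 0) -> finishes; pool += (3, 0, 2) = (3, 2, 2)
  proc-C needs (1, 1, 0) <= (3, 2, 2) -> finishes; pool += (0, 0, 3) = (3, 2, 5)
  proc-E needs (1, 1, 4) <= (3, 2, 5) -> finishes; pool += (1, 0, 0) = (4, 2, 5)
  proc-F needs (1, 2, 0) <= (4, 2, 5) -> finishes; pool += (0, 1, 0) = (4, 3, 5)
  proc-A needs (2, 1, 2) <= (4, 3, 5) -> finishes; pool += (0, 1, 0) = (4, 4, 5)
  proc-G needs (1, 1, 1) <= (4, 4, 5) -> finishes; pool += (0, 1, 1) = (4, 5, 6)


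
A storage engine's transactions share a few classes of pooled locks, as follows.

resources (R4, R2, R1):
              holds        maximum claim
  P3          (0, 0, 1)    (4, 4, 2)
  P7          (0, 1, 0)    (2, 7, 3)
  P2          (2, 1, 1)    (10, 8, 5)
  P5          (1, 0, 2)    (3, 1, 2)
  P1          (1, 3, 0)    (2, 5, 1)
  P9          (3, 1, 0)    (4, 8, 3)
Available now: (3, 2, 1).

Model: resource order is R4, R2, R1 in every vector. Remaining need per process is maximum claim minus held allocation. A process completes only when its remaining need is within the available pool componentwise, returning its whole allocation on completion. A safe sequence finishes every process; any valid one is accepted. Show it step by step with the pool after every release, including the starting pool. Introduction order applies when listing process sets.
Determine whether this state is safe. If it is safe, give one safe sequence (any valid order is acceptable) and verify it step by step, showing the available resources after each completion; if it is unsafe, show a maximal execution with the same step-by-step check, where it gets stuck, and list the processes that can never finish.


The state is UNSAFE.
Key observation: P5, P1, P3 can finish, but then (5, 5, 4) is all there is, and the blocked group's R2 demands exceed it.
A maximal execution: P5, P1, P3 — then nothing else fits. Check, step by step:
  pool = (3, 2, 1)
  P5 needs (2, 1, 0) <= (3, 2, 1) -> finishes; pool += (1, 0, 2) = (4, 2, 3)
  P1 needs (1, 2, 1) <= (4, 2, 3) -> finishes; pool += (1, 3, 0) = (5, 5, 3)
  P3 needs (4, 4, 1) <= (5, 5, 3) -> finishes; pool += (0, 0, 1) = (5, 5, 4)
  P7 still needs (2, 6, 3) but only (5, 5, 4) is free — short on R2
  P2 still needs (8, 7, 4) but only (5, 5, 4) is free — short on R4 and R2
  P9 still needs (1, 7, 3) but only (5, 5, 4) is free — short on R2
Processes that can never finish: P7, P2 and P9.


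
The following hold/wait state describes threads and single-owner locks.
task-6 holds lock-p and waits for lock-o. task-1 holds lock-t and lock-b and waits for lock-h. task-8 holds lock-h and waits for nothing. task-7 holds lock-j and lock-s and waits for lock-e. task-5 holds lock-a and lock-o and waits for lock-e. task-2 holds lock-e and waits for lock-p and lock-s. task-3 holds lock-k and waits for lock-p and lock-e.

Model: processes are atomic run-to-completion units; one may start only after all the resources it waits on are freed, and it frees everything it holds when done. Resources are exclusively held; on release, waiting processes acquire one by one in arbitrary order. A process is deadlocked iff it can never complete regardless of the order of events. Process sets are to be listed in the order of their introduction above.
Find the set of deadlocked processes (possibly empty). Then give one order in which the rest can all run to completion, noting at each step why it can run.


The deadlocked set is task-6, task-7, task-5, task-2 and task-3.
Key observation: the wait chain closes on itself along task-6 -> task-5 -> task-2 -> task-6; task-7 is caught in further circular waits and task-3 waits into the deadlock from upstream.
The rest can finish in the order task-8, task-1.
Step-by-step check:
  task-8: no waits; runs immediately, freeing lock-h
  task-1: everything it awaited (lock-h) is free; runs, freeing lock-t and lock-b


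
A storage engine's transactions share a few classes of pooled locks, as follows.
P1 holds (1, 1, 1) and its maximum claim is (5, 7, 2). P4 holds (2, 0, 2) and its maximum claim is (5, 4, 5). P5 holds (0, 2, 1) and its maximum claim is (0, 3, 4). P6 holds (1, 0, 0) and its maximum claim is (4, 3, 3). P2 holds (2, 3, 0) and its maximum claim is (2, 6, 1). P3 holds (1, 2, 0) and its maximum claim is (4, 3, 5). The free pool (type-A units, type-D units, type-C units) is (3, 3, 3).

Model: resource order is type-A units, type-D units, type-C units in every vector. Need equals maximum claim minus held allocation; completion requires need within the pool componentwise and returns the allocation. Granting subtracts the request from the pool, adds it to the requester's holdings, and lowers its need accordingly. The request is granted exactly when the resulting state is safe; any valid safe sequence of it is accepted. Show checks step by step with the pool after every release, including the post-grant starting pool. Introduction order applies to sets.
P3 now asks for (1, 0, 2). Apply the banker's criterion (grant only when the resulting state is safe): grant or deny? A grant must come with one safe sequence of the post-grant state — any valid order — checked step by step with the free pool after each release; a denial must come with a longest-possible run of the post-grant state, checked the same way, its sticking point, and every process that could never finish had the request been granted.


DENY — the pretend-granted state is unsafe.
Key observation: no order helps: past P2, P1, the free pool tops out at (5, 7, 2), below what each blocked process needs in type-C units.
On the post-grant state, P2, P1 is a maximal run — nothing extends it. Walking it through:
  pool = (2, 3, 1)
  P2: need (0, 3, 1) fits (2, 3, 1); releases (2, 3, 0), pool now (4, 6, 1)
  P1: need (4, 6, 1) fits (4, 6, 1); releases (1, 1, 1), pool now (5, 7, 2)
  blocked: P4 wants (3, 4, 3), pool (5, 7, 2) — not enough type-C units
  blocked: P5 wants (0, 1, 3), pool (5, 7, 2) — not enough type-C units
  blocked: P6 wants (3, 3, 3), pool (5, 7, 2) — not enough type-C units
  blocked: P3 wants (2, 1, 3), pool (5, 7, 2) — not enough type-C units
Post-grant, the permanently blocked set is P4, P5, P6 and P3.


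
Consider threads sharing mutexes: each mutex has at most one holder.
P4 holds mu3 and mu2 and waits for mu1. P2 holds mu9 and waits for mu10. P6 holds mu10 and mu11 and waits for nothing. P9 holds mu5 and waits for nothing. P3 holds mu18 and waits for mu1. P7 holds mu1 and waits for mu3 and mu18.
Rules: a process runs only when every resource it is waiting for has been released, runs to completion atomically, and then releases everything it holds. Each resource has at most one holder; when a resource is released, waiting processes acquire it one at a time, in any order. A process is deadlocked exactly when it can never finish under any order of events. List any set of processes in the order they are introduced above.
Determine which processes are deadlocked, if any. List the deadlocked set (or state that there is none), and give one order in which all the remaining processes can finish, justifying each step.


Deadlocked set: P4, P3 and P7.
Key observation: the cycle P4 -> P7 -> P4 can never break — each member waits on the next; P3 is caught in further circular waits.
The rest can finish in the order P6, P9, P2.
Check, step by step:
  P6: no waits; runs immediately, freeing mu10 and mu11
  P9: no waits; runs immediately, freeing mu5
  P2: everything it awaited (mu10) is free; runs, freeing mu9


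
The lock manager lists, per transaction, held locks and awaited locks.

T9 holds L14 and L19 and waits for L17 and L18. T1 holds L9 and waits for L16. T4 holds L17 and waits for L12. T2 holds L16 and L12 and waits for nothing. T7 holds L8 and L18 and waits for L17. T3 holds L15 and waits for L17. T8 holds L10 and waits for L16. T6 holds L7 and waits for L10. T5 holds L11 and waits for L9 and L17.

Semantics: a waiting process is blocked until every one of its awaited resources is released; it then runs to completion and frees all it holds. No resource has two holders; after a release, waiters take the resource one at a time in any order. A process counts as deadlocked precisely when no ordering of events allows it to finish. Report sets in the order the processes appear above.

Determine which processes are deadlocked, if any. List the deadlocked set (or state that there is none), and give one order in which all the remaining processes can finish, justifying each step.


No process is deadlocked.
Key observation: the wait relation is loop-free; peeling off processes with no waits unwinds the whole state.
The rest can finish in the order T2, T8, T1, T4, T5, T7, T9, T3, T6.
Verifying each step:
  T2 waits on nothing -> runs at once and releases L16 and L12
  T8: everything it awaited (L16) is free; runs, freeing L10
  T1: everything it awaited (L16) is free; runs, freeing L9
  T4: everything it awaited (L12) is free; runs, freeing L17
  T5: everything it awaited (L9 and L17) is free; runs, freeing L11
  T7: everything it awaited (L17) is free; runs, freeing L8 and L18
  T9: everything it awaited (L17 and L18) is free; runs, freeing L14 and L19
  T3: everything it awaited (L17) is free; runs, freeing L15
  T6: everything it awaited (L10) is free; runs, freeing L7


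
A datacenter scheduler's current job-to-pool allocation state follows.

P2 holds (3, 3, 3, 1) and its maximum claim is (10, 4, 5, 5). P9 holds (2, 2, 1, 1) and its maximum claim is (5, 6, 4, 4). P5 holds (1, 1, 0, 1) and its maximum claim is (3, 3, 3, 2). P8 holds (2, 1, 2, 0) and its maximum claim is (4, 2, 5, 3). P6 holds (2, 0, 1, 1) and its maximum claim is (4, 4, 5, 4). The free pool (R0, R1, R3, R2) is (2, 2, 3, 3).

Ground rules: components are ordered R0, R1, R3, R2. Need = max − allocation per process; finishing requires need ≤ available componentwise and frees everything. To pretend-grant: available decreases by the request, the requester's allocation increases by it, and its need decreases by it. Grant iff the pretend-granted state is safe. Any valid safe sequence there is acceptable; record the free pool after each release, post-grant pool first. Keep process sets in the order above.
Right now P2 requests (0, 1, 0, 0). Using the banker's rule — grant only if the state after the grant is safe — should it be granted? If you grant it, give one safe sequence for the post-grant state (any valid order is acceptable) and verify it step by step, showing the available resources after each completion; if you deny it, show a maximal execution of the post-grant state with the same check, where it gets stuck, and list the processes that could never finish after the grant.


DENY: after the grant no complete ordering would exist.
Key observation: after P8, P5 the pool peaks at (5, 3, 5, 4), and each blocked process is short somewhere: P2 on R0; P9 on R1; P6 on R1.
Pretend the grant happened; the run P8, P5 goes as far as possible. Verifying each step:
  pool = (2, 1, 3, 3)
  P8 needs (2, 1, 3, 3) <= (2, 1, 3, 3) -> finishes; pool += (2, 1, 2, 0) = (4, 2, 5, 3)
  P5 needs (2, 2, 3, 1) <= (4, 2, 5, 3) -> finishes; pool += (1, 1, 0, 1) = (5, 3, 5, 4)
  blocked: P2 wants (7, 0, 2, 4), pool (5, 3, 5, 4) — not enough R0
  blocked: P9 wants (3, 4, 3, 3), pool (5, 3, 5, 4) — not enough R1
  blocked: P6 wants (2, 4, 4, 3), pool (5, 3, 5, 4) — not enough R1
Had the request been granted, P2, P9 and P6 could never finish.


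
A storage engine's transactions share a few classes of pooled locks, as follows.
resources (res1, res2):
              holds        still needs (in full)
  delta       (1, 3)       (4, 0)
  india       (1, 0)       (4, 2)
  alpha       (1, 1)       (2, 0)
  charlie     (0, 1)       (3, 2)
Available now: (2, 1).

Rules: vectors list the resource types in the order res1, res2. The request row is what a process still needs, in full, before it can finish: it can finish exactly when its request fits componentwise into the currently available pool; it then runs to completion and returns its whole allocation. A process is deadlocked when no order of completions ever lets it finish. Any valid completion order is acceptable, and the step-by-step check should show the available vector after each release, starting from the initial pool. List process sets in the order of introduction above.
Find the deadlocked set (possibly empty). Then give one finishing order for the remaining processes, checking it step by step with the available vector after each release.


Deadlocked set: delta and india.
Key observation: even finishing alpha, charlie leaves just (3, 3) free — too little res1 for any of the remaining processes.
The rest can finish in the order alpha, charlie. Step-by-step check:
  pool = (2, 1)
  alpha: need (2, 0) fits (2, 1); releases (1, 1), pool now (3, 2)
  charlie: need (3, 2) fits (3, 2); releases (0, 1), pool now (3, 3)
The blocked processes can never fit:
  blocked: delta wants (4, 0), pool (3, 3) — not enough res1
  blocked: india wants (4, 2), pool (3, 3) — not enough res1


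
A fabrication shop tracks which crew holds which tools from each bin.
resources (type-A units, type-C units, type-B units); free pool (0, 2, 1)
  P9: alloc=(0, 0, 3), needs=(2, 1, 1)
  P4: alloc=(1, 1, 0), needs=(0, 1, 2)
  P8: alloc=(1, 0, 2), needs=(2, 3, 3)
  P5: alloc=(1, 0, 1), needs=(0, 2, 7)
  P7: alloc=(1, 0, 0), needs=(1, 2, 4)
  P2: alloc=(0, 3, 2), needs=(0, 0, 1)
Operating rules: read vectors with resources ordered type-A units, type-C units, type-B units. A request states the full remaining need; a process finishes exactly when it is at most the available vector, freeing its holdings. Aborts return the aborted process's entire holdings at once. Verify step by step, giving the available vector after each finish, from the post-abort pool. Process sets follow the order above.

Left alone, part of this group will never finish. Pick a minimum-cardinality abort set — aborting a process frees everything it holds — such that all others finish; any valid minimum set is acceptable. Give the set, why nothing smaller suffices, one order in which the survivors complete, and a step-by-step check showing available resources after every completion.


The answer: abort P9.
Key observation: before aborting P9, P7 was permanently blocked — no order could ever run it; afterwards it completes at step 2.
Why nothing smaller works: aborting no one leaves the state deadlocked as given.
Survivors finish in the order: P4, P7, P8, P2, P5. Walking it through (pool after the aborts first):
  pool = (0, 2, 4)
  P4 needs (0, 1, 2) <= (0, 2, 4) -> finishes; pool += (1, 1, 0) = (1, 3, 4)
  P7 needs (1, 2, 4) <= (1, 3, 4) -> finishes; pool += (1, 0, 0) = (2, 3, 4)
  P8 needs (2, 3, 3) <= (2, 3, 4) -> finishes; pool += (1, 0, 2) = (3, 3, 6)
  P2 needs (0, 0, 1) <= (3, 3, 6) -> finishes; pool += (0, 3, 2) = (3, 6, 8)
  P5 needs (0, 2, 7) <= (3, 6, 8) -> finishes; pool += (1, 0, 1) = (4, 6, 9)


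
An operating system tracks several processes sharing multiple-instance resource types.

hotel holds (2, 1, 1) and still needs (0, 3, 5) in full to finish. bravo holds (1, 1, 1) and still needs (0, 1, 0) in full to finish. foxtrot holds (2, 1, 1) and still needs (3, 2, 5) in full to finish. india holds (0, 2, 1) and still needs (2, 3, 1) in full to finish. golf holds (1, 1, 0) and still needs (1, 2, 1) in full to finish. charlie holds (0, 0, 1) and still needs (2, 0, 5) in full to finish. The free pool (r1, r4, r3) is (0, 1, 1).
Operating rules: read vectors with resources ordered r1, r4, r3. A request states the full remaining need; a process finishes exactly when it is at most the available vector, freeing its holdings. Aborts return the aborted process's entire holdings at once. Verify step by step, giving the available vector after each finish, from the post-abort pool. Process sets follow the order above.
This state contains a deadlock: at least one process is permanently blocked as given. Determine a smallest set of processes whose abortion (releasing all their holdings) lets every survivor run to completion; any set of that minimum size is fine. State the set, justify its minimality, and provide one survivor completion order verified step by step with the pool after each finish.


The answer: abort hotel and foxtrot.
Key observation: charlie had no path to completion before; after the abort of hotel and foxtrot ((4, 2, 2) returned), step 3 is where it fits.
Why nothing smaller works — every single abort fails: hotel alone leaves foxtrot blocked (short on r3); bravo alone leaves hotel blocked (short on r3); foxtrot alone leaves hotel blocked (short on r3); india alone leaves hotel blocked (short on r3); golf alone leaves hotel blocked (short on r3); charlie alone leaves hotel blocked (short on r3).
One survivor order: india, bravo, charlie, golf. Step-by-step check (post-abort pool first):
  pool = (4, 3, 3)
  india: need (2, 3, 1) fits (4, 3, 3); releases (0, 2, 1), pool now (4, 5, 4)
  bravo: need (0, 1, 0) fits (4, 5, 4); releases (1, 1, 1), pool now (5, 6, 5)
  charlie: need (2, 0, 5) fits (5, 6, 5); releases (0, 0, 1), pool now (5, 6, 6)
  golf: need (1, 2, 1) fits (5, 6, 6); releases (1, 1, 0), pool now (6, 7, 6)


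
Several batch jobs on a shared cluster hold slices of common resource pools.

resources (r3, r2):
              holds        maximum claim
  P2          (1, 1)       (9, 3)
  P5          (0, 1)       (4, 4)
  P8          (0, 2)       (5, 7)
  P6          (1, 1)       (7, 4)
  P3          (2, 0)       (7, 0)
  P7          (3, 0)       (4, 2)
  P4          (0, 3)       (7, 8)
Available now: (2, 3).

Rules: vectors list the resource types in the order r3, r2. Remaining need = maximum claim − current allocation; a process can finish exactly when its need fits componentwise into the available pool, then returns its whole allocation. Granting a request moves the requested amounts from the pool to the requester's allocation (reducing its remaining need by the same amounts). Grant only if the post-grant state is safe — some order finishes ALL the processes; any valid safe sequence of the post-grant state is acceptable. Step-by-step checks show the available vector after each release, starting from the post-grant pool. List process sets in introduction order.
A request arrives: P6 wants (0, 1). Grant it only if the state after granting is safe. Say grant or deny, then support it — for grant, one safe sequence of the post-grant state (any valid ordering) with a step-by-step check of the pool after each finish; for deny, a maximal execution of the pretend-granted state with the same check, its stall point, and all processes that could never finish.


GRANT — the state after the grant stays safe, e.g. via P7, P3, P6, P2, P5, P8, P4.
Key observation: even at the reduced pool (2, 2), P7 fits immediately, so safety survives the grant.
Check on the post-grant state, step by step:
  pool = (2, 2)
  run P7 (needs (1, 2), free (2, 2)); after release of (3, 0) the pool is (5, 2)
  run P3 (needs (5, 0), free (5, 2)); after release of (2, 0) the pool is (7, 2)
  run P6 (needs (6, 2), free (7, 2)); after release of (1, 2) the pool is (8, 4)
  run P2 (needs (8, 2), free (8, 4)); after release of (1, 1) the pool is (9, 5)
  run P5 (needs (4, 3), free (9, 5)); after release of (0, 1) the pool is (9, 6)
  run P8 (needs (5, 5), free (9, 6)); after release of (0, 2) the pool is (9, 8)
  run P4 (needs (7, 5), free (9, 8)); after release of (0, 3) the pool is (9, 11)


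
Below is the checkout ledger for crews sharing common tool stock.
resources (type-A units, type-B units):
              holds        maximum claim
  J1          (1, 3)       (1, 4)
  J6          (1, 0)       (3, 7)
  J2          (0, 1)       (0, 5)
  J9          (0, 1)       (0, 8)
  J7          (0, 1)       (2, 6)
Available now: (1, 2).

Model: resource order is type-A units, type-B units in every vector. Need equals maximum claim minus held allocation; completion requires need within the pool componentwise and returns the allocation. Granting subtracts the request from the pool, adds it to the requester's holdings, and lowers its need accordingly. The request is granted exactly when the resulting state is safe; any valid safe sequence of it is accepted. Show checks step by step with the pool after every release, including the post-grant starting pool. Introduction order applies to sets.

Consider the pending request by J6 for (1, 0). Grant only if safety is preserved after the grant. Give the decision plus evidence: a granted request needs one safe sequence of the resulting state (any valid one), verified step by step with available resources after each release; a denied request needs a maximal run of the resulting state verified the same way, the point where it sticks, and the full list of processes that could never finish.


DENY — the pretend-granted state is unsafe.
Key observation: after J1, J2 the pool peaks at (1, 6), and each blocked process is short somewhere: J6 on type-B units; J9 on type-B units; J7 on type-A units.
Pretend the grant happened; the run J1, J2 goes as far as possible. Check, step by step:
  pool = (0, 2)
  J1 needs (0, 1) <= (0, 2) -> finishes; pool += (1, 3) = (1, 5)
  J2 needs (0, 4) <= (1, 5) -> finishes; pool += (0, 1) = (1, 6)
  blocked: J6 wants (1, 7), pool (1, 6) — not enough type-B units
  blocked: J9 wants (0, 7), pool (1, 6) — not enough type-B units
  blocked: J7 wants (2, 5), pool (1, 6) — not enough type-A units
Post-grant, the permanently blocked set is J6, J9 and J7.


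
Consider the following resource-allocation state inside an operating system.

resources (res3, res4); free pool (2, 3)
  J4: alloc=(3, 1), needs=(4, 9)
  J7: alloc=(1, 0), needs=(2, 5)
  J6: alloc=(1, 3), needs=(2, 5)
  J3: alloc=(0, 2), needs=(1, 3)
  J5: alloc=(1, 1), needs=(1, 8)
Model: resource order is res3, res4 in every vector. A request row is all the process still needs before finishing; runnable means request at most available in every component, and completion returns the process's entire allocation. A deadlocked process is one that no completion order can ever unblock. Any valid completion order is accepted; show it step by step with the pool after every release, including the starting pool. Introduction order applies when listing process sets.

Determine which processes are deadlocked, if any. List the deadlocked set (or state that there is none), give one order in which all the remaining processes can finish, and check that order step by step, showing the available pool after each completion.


Nothing here is deadlocked.
Key observation: the pool covers J3 at once, and every later process fits after earlier releases.
One completion order for the rest: J3, J6, J5, J7, J4. Verifying each step:
  pool = (2, 3)
  J3: need (1, 3) fits (2, 3); releases (0, 2), pool now (2, 5)
  J6: need (2, 5) fits (2, 5); releases (1, 3), pool now (3, 8)
  J5: need (1, 8) fits (3, 8); releases (1, 1), pool now (4, 9)
  J7: need (2, 5) fits (4, 9); releases (1, 0), pool now (5, 9)
  J4: need (4, 9) fits (5, 9); releases (3, 1), pool now (8, 10)


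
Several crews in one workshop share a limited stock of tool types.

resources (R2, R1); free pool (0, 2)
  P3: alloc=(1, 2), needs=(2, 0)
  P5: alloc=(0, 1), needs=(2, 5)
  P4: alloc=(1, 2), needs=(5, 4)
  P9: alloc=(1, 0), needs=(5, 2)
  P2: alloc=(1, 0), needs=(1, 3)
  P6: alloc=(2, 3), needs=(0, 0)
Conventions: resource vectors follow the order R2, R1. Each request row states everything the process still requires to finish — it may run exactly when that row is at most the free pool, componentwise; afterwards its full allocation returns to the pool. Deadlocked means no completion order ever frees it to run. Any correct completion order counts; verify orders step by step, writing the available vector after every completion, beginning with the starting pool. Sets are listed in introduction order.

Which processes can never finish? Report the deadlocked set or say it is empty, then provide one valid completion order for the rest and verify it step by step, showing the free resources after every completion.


Deadlocked: P4 and P9.
Key observation: after P6, P3, P5, P2 complete, (4, 8) is the best the pool ever gets, yet each leftover process wants more R2.
The rest can finish in the order P6, P3, P5, P2. Verifying each step:
  pool = (0, 2)
  run P6 (needs (0, 0), free (0, 2)); after release of (2, 3) the pool is (2, 5)
  run P3 (needs (2, 0), free (2, 5)); after release of (1, 2) the pool is (3, 7)
  run P5 (needs (2, 5), free (3, 7)); after release of (0, 1) the pool is (3, 8)
  run P2 (needs (1, 3), free (3, 8)); after release of (1, 0) the pool is (4, 8)
None of the blocked processes ever fits:
  P4 still needs (5, 4) but only (4, 8) is free — short on R2
  P9 still needs (5, 2) but only (4, 8) is free — short on R2
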